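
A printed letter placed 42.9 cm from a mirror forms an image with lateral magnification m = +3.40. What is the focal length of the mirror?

f = 60.8 cm (concave)

m = −d_i/d_o ⇒ d_i = −m·d_o = −(+3.40)·(42.9) = -145.9 cm.
1/f = 1/d_o + 1/d_i = 1/(42.9) + 1/(-145.9) = 0.01646, so f = 60.8 cm.
Since f is positive, the mirror is concave.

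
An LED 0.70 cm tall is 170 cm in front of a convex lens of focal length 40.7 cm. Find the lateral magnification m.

1/d_i = 1/f − 1/d_o = 1/(40.70) − 1/(170) = 0.01869, so d_i = 53.51 cm.
m = −d_i/d_o = −(53.51)/(170) = -0.315.
The image is real, inverted and reduced, on the far side of the lens.

m = -0.315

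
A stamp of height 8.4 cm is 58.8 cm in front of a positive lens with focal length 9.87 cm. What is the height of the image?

1/d_i = 1/f − 1/d_o = 1/(9.870) − 1/(58.8) = 0.08431, so d_i = 11.86 cm.
m = −d_i/d_o = -0.2017.
|h_i| = |m|·h_o = 0.2017 × 8.4 = 1.69 cm. The image is real, inverted and reduced, on the far side of the lens.

1.69 cm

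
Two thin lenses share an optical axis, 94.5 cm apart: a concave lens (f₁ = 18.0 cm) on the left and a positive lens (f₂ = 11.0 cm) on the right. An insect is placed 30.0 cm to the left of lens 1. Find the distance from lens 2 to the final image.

Lens 1 is diverging, so f₁ = −18.0 cm.
Lens 1: 1/d_i1 = 1/f₁ − 1/d_o1 = 1/(-18.0) − 1/(30.0) = -0.08889, so d_i1 = -11.25 cm.
The intermediate image is 11.25 cm to the left of lens 1 (virtual), which is 94.5 − (-11.25) = 105.8 cm to the left of lens 2, so d_o2 = +105.8 cm.
Lens 2: 1/d_i2 = 1/f₂ − 1/d_o2 = 1/(11.0) − 1/(105.8) = 0.08146, so d_i2 = 12.3 cm.
The final image is real, 12.3 cm to the right of lens 2 (overall magnification ≈ -0.044).

12.3 cm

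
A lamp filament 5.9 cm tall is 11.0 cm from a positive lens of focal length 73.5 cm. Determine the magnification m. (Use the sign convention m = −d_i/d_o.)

1/d_i = 1/f − 1/d_o = 1/(73.50) − 1/(11.0) = -0.07730, so d_i = -12.94 cm.
m = −d_i/d_o = −(-12.94)/(11.0) = +1.18.
The image is virtual, upright and enlarged, on the same side as the object.

m = +1.18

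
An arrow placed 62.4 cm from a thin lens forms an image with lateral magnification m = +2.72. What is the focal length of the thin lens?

m = −d_i/d_o ⇒ d_i = −m·d_o = −(+2.72)·(62.4) = -169.7 cm.
1/f = 1/d_o + 1/d_i = 1/(62.4) + 1/(-169.7) = 0.01013, so f = 98.7 cm.
Since f is positive, the thin lens is converging.

f = 98.7 cm (converging)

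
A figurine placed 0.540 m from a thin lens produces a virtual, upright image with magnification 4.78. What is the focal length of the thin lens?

m = −d_i/d_o ⇒ d_i = −m·d_o = −(+4.78)·(0.540) = -2.581 m.
1/f = 1/d_o + 1/d_i = 1/(0.540) + 1/(-2.581) = 1.464, so f = 0.683 m.
Since f is positive, the thin lens is converging.

f = 0.683 m (converging)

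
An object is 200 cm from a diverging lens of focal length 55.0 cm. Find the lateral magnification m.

m = +0.216

For a diverging lens, f = -55.0 cm.
1/d_i = 1/f − 1/d_o = 1/(-55.00) − 1/(200) = -0.02318, so d_i = -43.14 cm.
m = −d_i/d_o = −(-43.14)/(200) = +0.216.
The image is virtual, upright and reduced, on the same side as the object.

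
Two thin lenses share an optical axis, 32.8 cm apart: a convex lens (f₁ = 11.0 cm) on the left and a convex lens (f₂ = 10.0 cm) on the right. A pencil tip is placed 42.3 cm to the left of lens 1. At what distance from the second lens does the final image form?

22.6 cm

Lens 1: 1/d_i1 = 1/f₁ − 1/d_o1 = 1/(11.0) − 1/(42.3) = 0.06727, so d_i1 = 14.87 cm.
The intermediate image is 14.87 cm to the right of lens 1, which is 32.8 − (14.87) = 17.93 cm to the left of lens 2, so d_o2 = +17.93 cm.
Lens 2: 1/d_i2 = 1/f₂ − 1/d_o2 = 1/(10.0) − 1/(17.93) = 0.04423, so d_i2 = 22.6 cm.
The final image is real, 22.6 cm to the right of lens 2 (overall magnification ≈ 0.44).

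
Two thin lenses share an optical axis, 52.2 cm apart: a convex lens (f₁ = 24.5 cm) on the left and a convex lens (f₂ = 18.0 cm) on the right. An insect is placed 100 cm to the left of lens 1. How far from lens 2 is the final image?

203 cm

Lens 1: 1/d_i1 = 1/f₁ − 1/d_o1 = 1/(24.5) − 1/(100) = 0.03082, so d_i1 = 32.45 cm.
The intermediate image is 32.45 cm to the right of lens 1, which is 52.2 − (32.45) = 19.75 cm to the left of lens 2, so d_o2 = +19.75 cm.
Lens 2: 1/d_i2 = 1/f₂ − 1/d_o2 = 1/(18.0) − 1/(19.75) = 0.004923, so d_i2 = 203 cm.
The final image is real, 203 cm to the right of lens 2 (overall magnification ≈ 3.3).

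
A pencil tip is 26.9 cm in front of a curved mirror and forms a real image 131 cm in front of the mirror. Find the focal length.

Real image ⇒ d_i = +131 cm.
1/f = 1/d_o + 1/d_i = 1/(26.9) + 1/(131) = 0.04481, so f = 22.3 cm.
Since f is positive, the curved mirror is concave.

f = 22.3 cm (concave)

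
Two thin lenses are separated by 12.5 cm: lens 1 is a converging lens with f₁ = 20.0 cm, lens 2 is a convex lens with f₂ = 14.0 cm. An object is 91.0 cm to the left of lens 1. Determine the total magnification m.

m = -0.145

Lens 1: 1/d_i1 = 1/(20.0) − 1/(91.0) = 0.03901, so d_i1 = 25.63 cm; m₁ = −d_i1/d_o1 = -0.2816.
d_o2 = 12.5 − (25.63) = -13.13 cm (virtual object).
Lens 2: 1/d_i2 = 1/(14.0) − 1/(-13.13) = 0.1476, so d_i2 = 6.776 cm; m₂ = −d_i2/d_o2 = +0.5160.
m = m₁·m₂ = (-0.2816)(+0.5160) = -0.145.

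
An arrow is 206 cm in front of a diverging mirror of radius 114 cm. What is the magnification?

f = R/2 = 114/2 = 57.00 cm; for a diverging mirror, f = -57.00 cm.
1/d_i = 1/f − 1/d_o = 1/(-57.00) − 1/(206) = -0.02240, so d_i = -44.65 cm.
m = −d_i/d_o = −(-44.65)/(206) = +0.217.
The image is virtual, upright and reduced, behind the mirror.

m = +0.217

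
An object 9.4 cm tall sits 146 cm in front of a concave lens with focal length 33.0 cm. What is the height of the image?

For a concave lens, f = -33.0 cm.
1/d_i = 1/f − 1/d_o = 1/(-33.00) − 1/(146) = -0.03715, so d_i = -26.92 cm.
m = −d_i/d_o = +0.1844.
|h_i| = |m|·h_o = 0.1844 × 9.4 = 1.73 cm. The image is virtual, upright and reduced, on the same side as the object.

1.73 cm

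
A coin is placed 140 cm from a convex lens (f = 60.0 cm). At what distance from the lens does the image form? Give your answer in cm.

Thin-lens equation: 1/v = 1/f − 1/u = 1/(60.00) − 1/(140) = 0.01667 − 0.007143 = 0.009524, so v = 105 cm.
The image is real, inverted and reduced, on the far side of the lens.

105 cm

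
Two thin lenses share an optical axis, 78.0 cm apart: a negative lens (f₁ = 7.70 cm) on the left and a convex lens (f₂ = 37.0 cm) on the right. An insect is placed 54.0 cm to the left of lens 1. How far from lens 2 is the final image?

Lens 1 is diverging, so f₁ = −7.70 cm.
Lens 1: 1/d_i1 = 1/f₁ − 1/d_o1 = 1/(-7.70) − 1/(54.0) = -0.1484, so d_i1 = -6.739 cm.
The intermediate image is 6.739 cm to the left of lens 1 (virtual), which is 78.0 − (-6.739) = 84.74 cm to the left of lens 2, so d_o2 = +84.74 cm.
Lens 2: 1/d_i2 = 1/f₂ − 1/d_o2 = 1/(37.0) − 1/(84.74) = 0.01523, so d_i2 = 65.7 cm.
The final image is real, 65.7 cm to the right of lens 2 (overall magnification ≈ -0.097).

65.7 cm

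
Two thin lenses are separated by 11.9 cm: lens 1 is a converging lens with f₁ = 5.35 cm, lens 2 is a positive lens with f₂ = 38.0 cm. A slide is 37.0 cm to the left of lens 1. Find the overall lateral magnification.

m = -0.199

Lens 1: 1/d_i1 = 1/(5.35) − 1/(37.0) = 0.1599, so d_i1 = 6.254 cm; m₁ = −d_i1/d_o1 = -0.1690.
d_o2 = 11.9 − (6.254) = 5.646 cm.
Lens 2: 1/d_i2 = 1/(38.0) − 1/(5.646) = -0.1508, so d_i2 = -6.631 cm; m₂ = −d_i2/d_o2 = +1.175.
m = m₁·m₂ = (-0.1690)(+1.175) = -0.199.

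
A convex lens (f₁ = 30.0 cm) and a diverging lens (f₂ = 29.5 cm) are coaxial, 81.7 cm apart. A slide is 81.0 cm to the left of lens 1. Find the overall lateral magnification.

m = -0.273

Lens 1: 1/d_i1 = 1/(30.0) − 1/(81.0) = 0.02099, so d_i1 = 47.65 cm; m₁ = −d_i1/d_o1 = -0.5883.
d_o2 = 81.7 − (47.65) = 34.05 cm.
f₂ = −29.5 cm (diverging).
Lens 2: 1/d_i2 = 1/(-29.5) − 1/(34.05) = -0.06327, so d_i2 = -15.81 cm; m₂ = −d_i2/d_o2 = +0.4642.
m = m₁·m₂ = (-0.5883)(+0.4642) = -0.273.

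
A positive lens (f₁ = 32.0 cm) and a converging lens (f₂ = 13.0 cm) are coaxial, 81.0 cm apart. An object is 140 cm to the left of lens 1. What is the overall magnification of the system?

Lens 1: 1/d_i1 = 1/(32.0) − 1/(140) = 0.02411, so d_i1 = 41.48 cm; m₁ = −d_i1/d_o1 = -0.2963.
d_o2 = 81.0 − (41.48) = 39.52 cm.
Lens 2: 1/d_i2 = 1/(13.0) − 1/(39.52) = 0.05162, so d_i2 = 19.37 cm; m₂ = −d_i2/d_o2 = -0.4902.
m = m₁·m₂ = (-0.2963)(-0.4902) = +0.145.

m = +0.145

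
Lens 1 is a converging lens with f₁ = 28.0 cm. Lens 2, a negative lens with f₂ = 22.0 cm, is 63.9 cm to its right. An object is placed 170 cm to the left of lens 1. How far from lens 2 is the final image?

12.8 cm

Lens 1: 1/d_i1 = 1/f₁ − 1/d_o1 = 1/(28.0) − 1/(170) = 0.02983, so d_i1 = 33.52 cm.
The intermediate image is 33.52 cm to the right of lens 1, which is 63.9 − (33.52) = 30.38 cm to the left of lens 2, so d_o2 = +30.38 cm.
Lens 2 is diverging, so f₂ = −22.0 cm.
Lens 2: 1/d_i2 = 1/f₂ − 1/d_o2 = 1/(-22.0) − 1/(30.38) = -0.07837, so d_i2 = -12.8 cm.
The final image is virtual, 12.8 cm to the left of lens 2 (overall magnification ≈ -0.083).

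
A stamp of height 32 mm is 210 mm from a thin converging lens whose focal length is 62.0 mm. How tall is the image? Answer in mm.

1/d_i = 1/f − 1/d_o = 1/(62.00) − 1/(210) = 0.01137, so d_i = 87.97 mm.
m = −d_i/d_o = -0.4189.
|h_i| = |m|·h_o = 0.4189 × 32 = 13.4 mm. The image is real, inverted and reduced, on the far side of the lens.

13.4 mm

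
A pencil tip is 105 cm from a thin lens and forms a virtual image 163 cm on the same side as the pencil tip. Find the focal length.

f = 295 cm (converging)

Virtual image ⇒ d_i = −163 cm.
1/f = 1/d_o + 1/d_i = 1/(105) + 1/(-163) = 0.003389, so f = 295 cm.
Since f is positive, the thin lens is converging.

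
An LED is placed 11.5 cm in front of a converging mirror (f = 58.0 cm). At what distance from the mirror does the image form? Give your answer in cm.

14.3 cm

Mirror equation: 1/d_i = 1/f − 1/d_o = 1/(58.00) − 1/(11.5) = 0.01724 − 0.08696 = -0.06972, so d_i = -14.3 cm.
The image is virtual, upright and enlarged, behind the mirror.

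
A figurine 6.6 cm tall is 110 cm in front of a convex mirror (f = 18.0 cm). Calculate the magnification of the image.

m = +0.141

For a convex mirror, f = -18.0 cm.
1/d_i = 1/f − 1/d_o = 1/(-18.00) − 1/(110) = -0.06465, so d_i = -15.47 cm.
m = −d_i/d_o = −(-15.47)/(110) = +0.141.
The image is virtual, upright and reduced, behind the mirror.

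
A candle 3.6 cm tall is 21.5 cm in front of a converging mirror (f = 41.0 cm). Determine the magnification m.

1/d_i = 1/f − 1/d_o = 1/(41.00) − 1/(21.5) = -0.02212, so d_i = -45.21 cm.
m = −d_i/d_o = −(-45.21)/(21.5) = +2.10.
The image is virtual, upright and enlarged, behind the mirror.

m = +2.10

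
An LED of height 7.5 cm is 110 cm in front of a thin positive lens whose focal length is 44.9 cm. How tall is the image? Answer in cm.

1/d_i = 1/f − 1/d_o = 1/(44.90) − 1/(110) = 0.01318, so d_i = 75.87 cm.
m = −d_i/d_o = -0.6897.
|h_i| = |m|·h_o = 0.6897 × 7.5 = 5.17 cm. The image is real, inverted and reduced, on the far side of the lens.

5.17 cm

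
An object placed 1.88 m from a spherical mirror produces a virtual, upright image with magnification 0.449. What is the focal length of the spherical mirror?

f = -1.53 m (convex)

m = −d_i/d_o ⇒ d_i = −m·d_o = −(+0.449)·(1.88) = -0.8441 m.
1/f = 1/d_o + 1/d_i = 1/(1.88) + 1/(-0.8441) = -0.6528, so f = -1.53 m.
Since f is negative, the spherical mirror is convex.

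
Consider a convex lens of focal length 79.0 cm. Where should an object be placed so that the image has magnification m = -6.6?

m = −d_i/d_o ⇒ d_i = −m·d_o.
1/f = 1/d_o + 1/d_i = 1/d_o − 1/(m·d_o) = (1 − 1/m)/d_o, so d_o = f(1 − 1/m) = (79.00)(1 − 1/(-6.6)) = 91.0 cm.

91.0 cm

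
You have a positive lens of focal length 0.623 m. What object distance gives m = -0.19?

m = −d_i/d_o ⇒ d_i = −m·d_o.
1/f = 1/d_o + 1/d_i = 1/d_o − 1/(m·d_o) = (1 − 1/m)/d_o, so d_o = f(1 − 1/m) = (0.6230)(1 − 1/(-0.19)) = 3.90 m.

3.90 m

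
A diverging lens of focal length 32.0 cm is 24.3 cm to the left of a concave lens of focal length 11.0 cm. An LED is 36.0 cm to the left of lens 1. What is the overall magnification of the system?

f₁ = −32.0 cm (diverging).
Lens 1: 1/d_i1 = 1/(-32.0) − 1/(36.0) = -0.05903, so d_i1 = -16.94 cm; m₁ = −d_i1/d_o1 = +0.4706.
d_o2 = 24.3 − (-16.94) = 41.24 cm.
f₂ = −11.0 cm (diverging).
Lens 2: 1/d_i2 = 1/(-11.0) − 1/(41.24) = -0.1152, so d_i2 = -8.684 cm; m₂ = −d_i2/d_o2 = +0.2106.
m = m₁·m₂ = (+0.4706)(+0.2106) = +0.0991.

m = +0.0991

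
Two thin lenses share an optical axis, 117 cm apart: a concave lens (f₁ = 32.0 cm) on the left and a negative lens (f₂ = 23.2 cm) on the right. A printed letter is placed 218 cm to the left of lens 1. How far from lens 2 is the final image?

20.0 cm

Lens 1 is diverging, so f₁ = −32.0 cm.
Lens 1: 1/d_i1 = 1/f₁ − 1/d_o1 = 1/(-32.0) − 1/(218) = -0.03584, so d_i1 = -27.90 cm.
The intermediate image is 27.90 cm to the left of lens 1 (virtual), which is 117 − (-27.90) = 144.9 cm to the left of lens 2, so d_o2 = +144.9 cm.
Lens 2 is diverging, so f₂ = −23.2 cm.
Lens 2: 1/d_i2 = 1/f₂ − 1/d_o2 = 1/(-23.2) − 1/(144.9) = -0.05000, so d_i2 = -20.0 cm.
The final image is virtual, 20.0 cm to the left of lens 2 (overall magnification ≈ 0.018).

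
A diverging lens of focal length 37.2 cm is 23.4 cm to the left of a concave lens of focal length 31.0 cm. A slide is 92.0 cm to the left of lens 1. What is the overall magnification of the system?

f₁ = −37.2 cm (diverging).
Lens 1: 1/d_i1 = 1/(-37.2) − 1/(92.0) = -0.03775, so d_i1 = -26.49 cm; m₁ = −d_i1/d_o1 = +0.2879.
d_o2 = 23.4 − (-26.49) = 49.89 cm.
f₂ = −31.0 cm (diverging).
Lens 2: 1/d_i2 = 1/(-31.0) − 1/(49.89) = -0.05230, so d_i2 = -19.12 cm; m₂ = −d_i2/d_o2 = +0.3832.
m = m₁·m₂ = (+0.2879)(+0.3832) = +0.110.

m = +0.110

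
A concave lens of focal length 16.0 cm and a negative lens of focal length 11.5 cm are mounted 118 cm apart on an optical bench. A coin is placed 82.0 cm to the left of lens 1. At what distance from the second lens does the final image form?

Lens 1 is diverging, so f₁ = −16.0 cm.
Lens 1: 1/d_i1 = 1/f₁ − 1/d_o1 = 1/(-16.0) − 1/(82.0) = -0.07470, so d_i1 = -13.39 cm.
The intermediate image is 13.39 cm to the left of lens 1 (virtual), which is 118 − (-13.39) = 131.4 cm to the left of lens 2, so d_o2 = +131.4 cm.
Lens 2 is diverging, so f₂ = −11.5 cm.
Lens 2: 1/d_i2 = 1/f₂ − 1/d_o2 = 1/(-11.5) − 1/(131.4) = -0.09457, so d_i2 = -10.6 cm.
The final image is virtual, 10.6 cm to the left of lens 2 (overall magnification ≈ 0.013).

10.6 cm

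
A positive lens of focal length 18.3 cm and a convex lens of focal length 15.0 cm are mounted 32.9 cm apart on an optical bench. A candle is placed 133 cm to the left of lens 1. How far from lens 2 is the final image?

52.8 cm

Lens 1: 1/d_i1 = 1/f₁ − 1/d_o1 = 1/(18.3) − 1/(133) = 0.04713, so d_i1 = 21.22 cm.
The intermediate image is 21.22 cm to the right of lens 1, which is 32.9 − (21.22) = 11.68 cm to the left of lens 2, so d_o2 = +11.68 cm.
Lens 2: 1/d_i2 = 1/f₂ − 1/d_o2 = 1/(15.0) − 1/(11.68) = -0.01895, so d_i2 = -52.8 cm.
The final image is virtual, 52.8 cm to the left of lens 2 (overall magnification ≈ -0.72).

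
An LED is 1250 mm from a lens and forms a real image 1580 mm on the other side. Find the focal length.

f = 698 mm (converging)

Real image ⇒ d_i = +1580 mm.
1/f = 1/d_o + 1/d_i = 1/(1250) + 1/(1580) = 0.001433, so f = 698 mm.
Since f is positive, the lens is converging.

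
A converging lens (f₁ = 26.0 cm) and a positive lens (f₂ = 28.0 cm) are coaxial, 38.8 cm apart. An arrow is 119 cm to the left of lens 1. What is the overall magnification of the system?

m = -0.348

Lens 1: 1/d_i1 = 1/(26.0) − 1/(119) = 0.03006, so d_i1 = 33.27 cm; m₁ = −d_i1/d_o1 = -0.2796.
d_o2 = 38.8 − (33.27) = 5.530 cm.
Lens 2: 1/d_i2 = 1/(28.0) − 1/(5.530) = -0.1451, so d_i2 = -6.891 cm; m₂ = −d_i2/d_o2 = +1.246.
m = m₁·m₂ = (-0.2796)(+1.246) = -0.348.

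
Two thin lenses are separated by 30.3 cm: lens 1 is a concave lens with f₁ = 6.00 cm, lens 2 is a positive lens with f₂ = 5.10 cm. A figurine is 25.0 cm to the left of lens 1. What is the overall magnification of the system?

m = -0.0329

f₁ = −6.00 cm (diverging).
Lens 1: 1/d_i1 = 1/(-6.00) − 1/(25.0) = -0.2067, so d_i1 = -4.839 cm; m₁ = −d_i1/d_o1 = +0.1936.
d_o2 = 30.3 − (-4.839) = 35.14 cm.
Lens 2: 1/d_i2 = 1/(5.10) − 1/(35.14) = 0.1676, so d_i2 = 5.966 cm; m₂ = −d_i2/d_o2 = -0.1698.
m = m₁·m₂ = (+0.1936)(-0.1698) = -0.0329.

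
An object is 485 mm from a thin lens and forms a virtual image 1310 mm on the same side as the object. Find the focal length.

f = 770 mm (converging)

Virtual image ⇒ d_i = −1310 mm.
1/f = 1/d_o + 1/d_i = 1/(485) + 1/(-1310) = 0.001298, so f = 770 mm.
Since f is positive, the thin lens is converging.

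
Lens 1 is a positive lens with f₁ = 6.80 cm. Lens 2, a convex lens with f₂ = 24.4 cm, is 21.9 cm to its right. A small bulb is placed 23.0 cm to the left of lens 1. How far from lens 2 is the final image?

Lens 1: 1/d_i1 = 1/f₁ − 1/d_o1 = 1/(6.80) − 1/(23.0) = 0.1036, so d_i1 = 9.654 cm.
The intermediate image is 9.654 cm to the right of lens 1, which is 21.9 − (9.654) = 12.25 cm to the left of lens 2, so d_o2 = +12.25 cm.
Lens 2: 1/d_i2 = 1/f₂ − 1/d_o2 = 1/(24.4) − 1/(12.25) = -0.04065, so d_i2 = -24.6 cm.
The final image is virtual, 24.6 cm to the left of lens 2 (overall magnification ≈ -0.84).

24.6 cm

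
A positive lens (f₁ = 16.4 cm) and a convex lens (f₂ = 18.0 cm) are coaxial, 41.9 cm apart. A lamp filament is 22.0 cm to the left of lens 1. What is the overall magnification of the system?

Lens 1: 1/d_i1 = 1/(16.4) − 1/(22.0) = 0.01552, so d_i1 = 64.43 cm; m₁ = −d_i1/d_o1 = -2.929.
d_o2 = 41.9 − (64.43) = -22.53 cm (virtual object).
Lens 2: 1/d_i2 = 1/(18.0) − 1/(-22.53) = 0.09994, so d_i2 = 10.01 cm; m₂ = −d_i2/d_o2 = +0.4441.
m = m₁·m₂ = (-2.929)(+0.4441) = -1.30.

m = -1.30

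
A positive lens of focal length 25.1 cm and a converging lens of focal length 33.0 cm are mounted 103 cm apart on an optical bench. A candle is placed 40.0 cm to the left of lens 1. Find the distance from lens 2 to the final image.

Lens 1: 1/d_i1 = 1/f₁ − 1/d_o1 = 1/(25.1) − 1/(40.0) = 0.01484, so d_i1 = 67.38 cm.
The intermediate image is 67.38 cm to the right of lens 1, which is 103 − (67.38) = 35.62 cm to the left of lens 2, so d_o2 = +35.62 cm.
Lens 2: 1/d_i2 = 1/f₂ − 1/d_o2 = 1/(33.0) − 1/(35.62) = 0.002229, so d_i2 = 449 cm.
The final image is real, 449 cm to the right of lens 2 (overall magnification ≈ 21).

449 cm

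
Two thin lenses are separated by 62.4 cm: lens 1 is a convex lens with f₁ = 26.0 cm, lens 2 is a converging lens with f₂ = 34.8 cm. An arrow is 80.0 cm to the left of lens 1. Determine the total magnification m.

Lens 1: 1/d_i1 = 1/(26.0) − 1/(80.0) = 0.02596, so d_i1 = 38.52 cm; m₁ = −d_i1/d_o1 = -0.4815.
d_o2 = 62.4 − (38.52) = 23.88 cm.
Lens 2: 1/d_i2 = 1/(34.8) − 1/(23.88) = -0.01314, so d_i2 = -76.10 cm; m₂ = −d_i2/d_o2 = +3.187.
m = m₁·m₂ = (-0.4815)(+3.187) = -1.53.

m = -1.53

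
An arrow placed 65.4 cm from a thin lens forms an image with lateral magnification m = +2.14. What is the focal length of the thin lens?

m = −d_i/d_o ⇒ d_i = −m·d_o = −(+2.14)·(65.4) = -140.0 cm.
1/f = 1/d_o + 1/d_i = 1/(65.4) + 1/(-140.0) = 0.008148, so f = 123 cm.
Since f is positive, the thin lens is converging.

f = 123 cm (converging)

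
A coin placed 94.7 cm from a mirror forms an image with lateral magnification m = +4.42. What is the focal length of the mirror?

f = 122 cm (concave)

m = −d_i/d_o ⇒ d_i = −m·d_o = −(+4.42)·(94.7) = -418.6 cm.
1/f = 1/d_o + 1/d_i = 1/(94.7) + 1/(-418.6) = 0.008171, so f = 122 cm.
Since f is positive, the mirror is concave.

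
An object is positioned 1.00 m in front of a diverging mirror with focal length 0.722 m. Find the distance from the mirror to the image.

For a diverging mirror, f = -0.722 m.
Mirror equation: 1/q = 1/f − 1/p = 1/(-0.7220) − 1/(1.00) = -1.385 − 1.000 = -2.385, so q = -0.419 m.
The image is virtual, upright and reduced, behind the mirror.

0.419 m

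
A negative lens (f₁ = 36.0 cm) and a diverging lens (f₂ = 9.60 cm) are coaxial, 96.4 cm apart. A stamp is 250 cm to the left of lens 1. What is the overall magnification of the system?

f₁ = −36.0 cm (diverging).
Lens 1: 1/d_i1 = 1/(-36.0) − 1/(250) = -0.03178, so d_i1 = -31.47 cm; m₁ = −d_i1/d_o1 = +0.1259.
d_o2 = 96.4 − (-31.47) = 127.9 cm.
f₂ = −9.60 cm (diverging).
Lens 2: 1/d_i2 = 1/(-9.60) − 1/(127.9) = -0.1120, so d_i2 = -8.930 cm; m₂ = −d_i2/d_o2 = +0.06982.
m = m₁·m₂ = (+0.1259)(+0.06982) = +0.00879.

m = +0.00879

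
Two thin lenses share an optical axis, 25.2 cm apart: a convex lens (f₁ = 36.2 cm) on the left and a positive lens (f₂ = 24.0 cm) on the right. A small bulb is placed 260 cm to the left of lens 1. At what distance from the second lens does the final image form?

Lens 1: 1/d_i1 = 1/f₁ − 1/d_o1 = 1/(36.2) − 1/(260) = 0.02378, so d_i1 = 42.06 cm.
The intermediate image is 42.06 cm to the right of lens 1, which lies 16.86 cm to the right of lens 2 — a virtual object — so d_o2 = −16.86 cm.
Lens 2: 1/d_i2 = 1/f₂ − 1/d_o2 = 1/(24.0) − 1/(-16.86) = 0.1010, so d_i2 = 9.90 cm.
The final image is real, 9.90 cm to the right of lens 2 (overall magnification ≈ -0.095).

9.90 cm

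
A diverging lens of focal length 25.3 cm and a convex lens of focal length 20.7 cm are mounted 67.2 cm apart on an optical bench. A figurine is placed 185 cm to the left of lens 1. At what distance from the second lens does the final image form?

Lens 1 is diverging, so f₁ = −25.3 cm.
Lens 1: 1/d_i1 = 1/f₁ − 1/d_o1 = 1/(-25.3) − 1/(185) = -0.04493, so d_i1 = -22.26 cm.
The intermediate image is 22.26 cm to the left of lens 1 (virtual), which is 67.2 − (-22.26) = 89.46 cm to the left of lens 2, so d_o2 = +89.46 cm.
Lens 2: 1/d_i2 = 1/f₂ − 1/d_o2 = 1/(20.7) − 1/(89.46) = 0.03713, so d_i2 = 26.9 cm.
The final image is real, 26.9 cm to the right of lens 2 (overall magnification ≈ -0.036).

26.9 cm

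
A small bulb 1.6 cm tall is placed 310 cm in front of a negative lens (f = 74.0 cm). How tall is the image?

0.308 cm

For a negative lens, f = -74.0 cm.
1/d_i = 1/f − 1/d_o = 1/(-74.00) − 1/(310) = -0.01674, so d_i = -59.74 cm.
m = −d_i/d_o = +0.1927.
|h_i| = |m|·h_o = 0.1927 × 1.6 = 0.308 cm. The image is virtual, upright and reduced, on the same side as the object.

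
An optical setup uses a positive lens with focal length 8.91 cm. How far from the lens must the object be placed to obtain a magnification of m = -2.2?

m = −d_i/d_o ⇒ d_i = −m·d_o.
1/f = 1/d_o + 1/d_i = 1/d_o − 1/(m·d_o) = (1 − 1/m)/d_o, so d_o = f(1 − 1/m) = (8.910)(1 − 1/(-2.2)) = 13.0 cm.

13.0 cm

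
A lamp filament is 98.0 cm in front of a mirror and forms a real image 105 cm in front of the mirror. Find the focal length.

Real image ⇒ d_i = +105 cm.
1/f = 1/d_o + 1/d_i = 1/(98.0) + 1/(105) = 0.01973, so f = 50.7 cm.
Since f is positive, the mirror is concave.

f = 50.7 cm (concave)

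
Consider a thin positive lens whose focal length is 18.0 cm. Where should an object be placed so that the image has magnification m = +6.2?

m = −d_i/d_o ⇒ d_i = −m·d_o.
1/f = 1/d_o + 1/d_i = 1/d_o − 1/(m·d_o) = (1 − 1/m)/d_o, so d_o = f(1 − 1/m) = (18.00)(1 − 1/(+6.2)) = 15.1 cm.

15.1 cm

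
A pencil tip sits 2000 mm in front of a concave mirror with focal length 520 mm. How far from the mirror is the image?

703 mm

Mirror equation: 1/q = 1/f − 1/p = 1/(520.0) − 1/(2000) = 0.001923 − 0.0005000 = 0.001423, so q = 703 mm.
The image is real, inverted and reduced, in front of the mirror.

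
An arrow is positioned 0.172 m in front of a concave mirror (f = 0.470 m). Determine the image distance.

0.271 m

Mirror equation: 1/v = 1/f − 1/u = 1/(0.4700) − 1/(0.172) = 2.128 − 5.814 = -3.686, so v = -0.271 m.
The image is virtual, upright and enlarged, behind the mirror.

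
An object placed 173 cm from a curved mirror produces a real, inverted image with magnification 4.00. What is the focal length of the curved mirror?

f = 138 cm (concave)

m = −d_i/d_o ⇒ d_i = −m·d_o = −(-4.00)·(173) = 692.0 cm.
1/f = 1/d_o + 1/d_i = 1/(173) + 1/(692.0) = 0.007225, so f = 138 cm.
Since f is positive, the curved mirror is concave.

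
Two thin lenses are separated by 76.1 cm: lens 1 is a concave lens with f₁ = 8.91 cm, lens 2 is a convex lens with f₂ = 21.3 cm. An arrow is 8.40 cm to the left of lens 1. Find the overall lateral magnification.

m = -0.185

f₁ = −8.91 cm (diverging).
Lens 1: 1/d_i1 = 1/(-8.91) − 1/(8.40) = -0.2313, so d_i1 = -4.324 cm; m₁ = −d_i1/d_o1 = +0.5148.
d_o2 = 76.1 − (-4.324) = 80.42 cm.
Lens 2: 1/d_i2 = 1/(21.3) − 1/(80.42) = 0.03451, so d_i2 = 28.97 cm; m₂ = −d_i2/d_o2 = -0.3603.
m = m₁·m₂ = (+0.5148)(-0.3603) = -0.185.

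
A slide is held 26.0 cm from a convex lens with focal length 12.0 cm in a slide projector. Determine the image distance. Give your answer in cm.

22.3 cm

Lens equation: 1/v = 1/f − 1/u = 1/(12.00) − 1/(26.0) = 0.08333 − 0.03846 = 0.04487, so v = 22.3 cm.
The image is real, inverted and reduced, on the far side of the lens.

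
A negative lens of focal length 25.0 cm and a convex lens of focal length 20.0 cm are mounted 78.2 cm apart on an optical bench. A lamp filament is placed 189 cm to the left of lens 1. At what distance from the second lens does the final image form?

25.0 cm

Lens 1 is diverging, so f₁ = −25.0 cm.
Lens 1: 1/d_i1 = 1/f₁ − 1/d_o1 = 1/(-25.0) − 1/(189) = -0.04529, so d_i1 = -22.08 cm.
The intermediate image is 22.08 cm to the left of lens 1 (virtual), which is 78.2 − (-22.08) = 100.3 cm to the left of lens 2, so d_o2 = +100.3 cm.
Lens 2: 1/d_i2 = 1/f₂ − 1/d_o2 = 1/(20.0) − 1/(100.3) = 0.04003, so d_i2 = 25.0 cm.
The final image is real, 25.0 cm to the right of lens 2 (overall magnification ≈ -0.029).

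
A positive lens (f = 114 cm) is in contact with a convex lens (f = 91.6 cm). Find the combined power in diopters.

P = +1.97 D

P₁ = 1/f₁ = 1/(1.14 m) = +0.8772 D; P₂ = 1/f₂ = 1/(0.916 m) = +1.092 D.
For thin lenses in contact, P = P₁ + P₂ = (+0.8772) + (+1.092) = +1.97 D.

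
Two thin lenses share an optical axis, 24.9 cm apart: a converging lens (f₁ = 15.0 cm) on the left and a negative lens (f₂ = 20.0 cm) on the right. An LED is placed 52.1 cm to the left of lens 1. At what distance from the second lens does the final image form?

Lens 1: 1/d_i1 = 1/f₁ − 1/d_o1 = 1/(15.0) − 1/(52.1) = 0.04747, so d_i1 = 21.06 cm.
The intermediate image is 21.06 cm to the right of lens 1, which is 24.9 − (21.06) = 3.840 cm to the left of lens 2, so d_o2 = +3.840 cm.
Lens 2 is diverging, so f₂ = −20.0 cm.
Lens 2: 1/d_i2 = 1/f₂ − 1/d_o2 = 1/(-20.0) − 1/(3.840) = -0.3104, so d_i2 = -3.22 cm.
The final image is virtual, 3.22 cm to the left of lens 2 (overall magnification ≈ -0.34).

3.22 cm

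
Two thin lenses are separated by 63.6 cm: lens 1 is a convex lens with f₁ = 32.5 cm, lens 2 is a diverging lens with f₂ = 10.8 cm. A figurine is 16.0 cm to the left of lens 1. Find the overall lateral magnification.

m = +0.201

Lens 1: 1/d_i1 = 1/(32.5) − 1/(16.0) = -0.03173, so d_i1 = -31.52 cm; m₁ = −d_i1/d_o1 = +1.970.
d_o2 = 63.6 − (-31.52) = 95.12 cm.
f₂ = −10.8 cm (diverging).
Lens 2: 1/d_i2 = 1/(-10.8) − 1/(95.12) = -0.1031, so d_i2 = -9.699 cm; m₂ = −d_i2/d_o2 = +0.1020.
m = m₁·m₂ = (+1.970)(+0.1020) = +0.201.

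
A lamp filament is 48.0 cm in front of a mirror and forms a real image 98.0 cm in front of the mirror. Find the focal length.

Real image ⇒ d_i = +98.0 cm.
1/f = 1/d_o + 1/d_i = 1/(48.0) + 1/(98.0) = 0.03104, so f = 32.2 cm.
Since f is positive, the mirror is concave.

f = 32.2 cm (concave)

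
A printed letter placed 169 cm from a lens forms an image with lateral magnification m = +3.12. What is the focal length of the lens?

f = 249 cm (converging)

m = −d_i/d_o ⇒ d_i = −m·d_o = −(+3.12)·(169) = -527.3 cm.
1/f = 1/d_o + 1/d_i = 1/(169) + 1/(-527.3) = 0.004021, so f = 249 cm.
Since f is positive, the lens is converging.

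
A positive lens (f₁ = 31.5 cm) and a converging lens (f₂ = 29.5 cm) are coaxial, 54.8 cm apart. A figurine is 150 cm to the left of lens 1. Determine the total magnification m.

Lens 1: 1/d_i1 = 1/(31.5) − 1/(150) = 0.02508, so d_i1 = 39.87 cm; m₁ = −d_i1/d_o1 = -0.2658.
d_o2 = 54.8 − (39.87) = 14.93 cm.
Lens 2: 1/d_i2 = 1/(29.5) − 1/(14.93) = -0.03308, so d_i2 = -30.23 cm; m₂ = −d_i2/d_o2 = +2.025.
m = m₁·m₂ = (-0.2658)(+2.025) = -0.538.

m = -0.538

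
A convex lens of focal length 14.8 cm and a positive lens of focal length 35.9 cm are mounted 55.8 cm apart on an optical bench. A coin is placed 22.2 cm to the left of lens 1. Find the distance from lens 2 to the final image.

16.7 cm

Lens 1: 1/d_i1 = 1/f₁ − 1/d_o1 = 1/(14.8) − 1/(22.2) = 0.02252, so d_i1 = 44.40 cm.
The intermediate image is 44.40 cm to the right of lens 1, which is 55.8 − (44.40) = 11.40 cm to the left of lens 2, so d_o2 = +11.40 cm.
Lens 2: 1/d_i2 = 1/f₂ − 1/d_o2 = 1/(35.9) − 1/(11.40) = -0.05986, so d_i2 = -16.7 cm.
The final image is virtual, 16.7 cm to the left of lens 2 (overall magnification ≈ -2.9).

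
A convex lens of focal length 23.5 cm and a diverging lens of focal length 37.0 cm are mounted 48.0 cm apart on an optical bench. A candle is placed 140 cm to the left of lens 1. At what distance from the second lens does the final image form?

Lens 1: 1/d_i1 = 1/f₁ − 1/d_o1 = 1/(23.5) − 1/(140) = 0.03541, so d_i1 = 28.24 cm.
The intermediate image is 28.24 cm to the right of lens 1, which is 48.0 − (28.24) = 19.76 cm to the left of lens 2, so d_o2 = +19.76 cm.
Lens 2 is diverging, so f₂ = −37.0 cm.
Lens 2: 1/d_i2 = 1/f₂ − 1/d_o2 = 1/(-37.0) − 1/(19.76) = -0.07763, so d_i2 = -12.9 cm.
The final image is virtual, 12.9 cm to the left of lens 2 (overall magnification ≈ -0.13).

12.9 cm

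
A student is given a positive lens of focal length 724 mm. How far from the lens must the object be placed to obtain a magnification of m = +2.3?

409 mm

m = −d_i/d_o ⇒ d_i = −m·d_o.
1/f = 1/d_o + 1/d_i = 1/d_o − 1/(m·d_o) = (1 − 1/m)/d_o, so d_o = f(1 − 1/m) = (724.0)(1 − 1/(+2.3)) = 409 mm.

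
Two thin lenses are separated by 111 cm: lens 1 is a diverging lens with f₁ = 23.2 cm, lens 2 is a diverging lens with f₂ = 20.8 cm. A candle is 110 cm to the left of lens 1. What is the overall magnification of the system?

m = +0.0240

f₁ = −23.2 cm (diverging).
Lens 1: 1/d_i1 = 1/(-23.2) − 1/(110) = -0.05219, so d_i1 = -19.16 cm; m₁ = −d_i1/d_o1 = +0.1742.
d_o2 = 111 − (-19.16) = 130.2 cm.
f₂ = −20.8 cm (diverging).
Lens 2: 1/d_i2 = 1/(-20.8) − 1/(130.2) = -0.05576, so d_i2 = -17.93 cm; m₂ = −d_i2/d_o2 = +0.1377.
m = m₁·m₂ = (+0.1742)(+0.1377) = +0.0240.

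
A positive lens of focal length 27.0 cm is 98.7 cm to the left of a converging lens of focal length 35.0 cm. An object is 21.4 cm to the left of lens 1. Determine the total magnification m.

m = -1.01

Lens 1: 1/d_i1 = 1/(27.0) − 1/(21.4) = -0.009692, so d_i1 = -103.2 cm; m₁ = −d_i1/d_o1 = +4.822.
d_o2 = 98.7 − (-103.2) = 201.9 cm.
Lens 2: 1/d_i2 = 1/(35.0) − 1/(201.9) = 0.02362, so d_i2 = 42.34 cm; m₂ = −d_i2/d_o2 = -0.2097.
m = m₁·m₂ = (+4.822)(-0.2097) = -1.01.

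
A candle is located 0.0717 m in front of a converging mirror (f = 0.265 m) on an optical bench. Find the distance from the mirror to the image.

0.0983 m

Mirror equation: 1/d_i = 1/f − 1/d_o = 1/(0.2650) − 1/(0.0717) = 3.774 − 13.95 = -10.17, so d_i = -0.0983 m.
The image is virtual, upright and enlarged, behind the mirror.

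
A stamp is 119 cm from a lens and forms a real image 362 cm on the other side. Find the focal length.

f = 89.6 cm (converging)

Real image ⇒ d_i = +362 cm.
1/f = 1/d_o + 1/d_i = 1/(119) + 1/(362) = 0.01117, so f = 89.6 cm.
Since f is positive, the lens is converging.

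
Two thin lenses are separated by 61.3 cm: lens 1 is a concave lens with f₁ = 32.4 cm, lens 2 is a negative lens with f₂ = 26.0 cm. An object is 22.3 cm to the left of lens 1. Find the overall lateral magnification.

m = +0.153

f₁ = −32.4 cm (diverging).
Lens 1: 1/d_i1 = 1/(-32.4) − 1/(22.3) = -0.07571, so d_i1 = -13.21 cm; m₁ = −d_i1/d_o1 = +0.5924.
d_o2 = 61.3 − (-13.21) = 74.51 cm.
f₂ = −26.0 cm (diverging).
Lens 2: 1/d_i2 = 1/(-26.0) − 1/(74.51) = -0.05188, so d_i2 = -19.27 cm; m₂ = −d_i2/d_o2 = +0.2587.
m = m₁·m₂ = (+0.5924)(+0.2587) = +0.153.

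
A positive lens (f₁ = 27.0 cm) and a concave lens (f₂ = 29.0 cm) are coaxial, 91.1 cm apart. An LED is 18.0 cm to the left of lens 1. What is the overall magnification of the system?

m = +0.500

Lens 1: 1/d_i1 = 1/(27.0) − 1/(18.0) = -0.01852, so d_i1 = -54.00 cm; m₁ = −d_i1/d_o1 = +3.000.
d_o2 = 91.1 − (-54.00) = 145.1 cm.
f₂ = −29.0 cm (diverging).
Lens 2: 1/d_i2 = 1/(-29.0) − 1/(145.1) = -0.04137, so d_i2 = -24.17 cm; m₂ = −d_i2/d_o2 = +0.1666.
m = m₁·m₂ = (+3.000)(+0.1666) = +0.500.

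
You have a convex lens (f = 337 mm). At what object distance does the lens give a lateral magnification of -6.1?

392 mm

m = −d_i/d_o ⇒ d_i = −m·d_o.
1/f = 1/d_o + 1/d_i = 1/d_o − 1/(m·d_o) = (1 − 1/m)/d_o, so d_o = f(1 − 1/m) = (337.0)(1 − 1/(-6.1)) = 392 mm.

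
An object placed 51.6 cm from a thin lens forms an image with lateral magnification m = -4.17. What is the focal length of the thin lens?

f = 41.6 cm (converging)

m = −d_i/d_o ⇒ d_i = −m·d_o = −(-4.17)·(51.6) = 215.2 cm.
1/f = 1/d_o + 1/d_i = 1/(51.6) + 1/(215.2) = 0.02403, so f = 41.6 cm.
Since f is positive, the thin lens is converging.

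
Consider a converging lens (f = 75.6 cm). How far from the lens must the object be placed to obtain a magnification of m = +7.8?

65.9 cm

m = −d_i/d_o ⇒ d_i = −m·d_o.
1/f = 1/d_o + 1/d_i = 1/d_o − 1/(m·d_o) = (1 − 1/m)/d_o, so d_o = f(1 − 1/m) = (75.60)(1 − 1/(+7.8)) = 65.9 cm.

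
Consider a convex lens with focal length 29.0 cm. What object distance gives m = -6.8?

33.3 cm

m = −d_i/d_o ⇒ d_i = −m·d_o.
1/f = 1/d_o + 1/d_i = 1/d_o − 1/(m·d_o) = (1 − 1/m)/d_o, so d_o = f(1 − 1/m) = (29.00)(1 − 1/(-6.8)) = 33.3 cm.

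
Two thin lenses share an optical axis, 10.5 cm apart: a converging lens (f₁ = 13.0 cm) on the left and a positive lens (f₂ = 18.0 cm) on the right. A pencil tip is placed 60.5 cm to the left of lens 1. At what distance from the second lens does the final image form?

4.53 cm

Lens 1: 1/d_i1 = 1/f₁ − 1/d_o1 = 1/(13.0) − 1/(60.5) = 0.06039, so d_i1 = 16.56 cm.
The intermediate image is 16.56 cm to the right of lens 1, which lies 6.060 cm to the right of lens 2 — a virtual object — so d_o2 = −6.060 cm.
Lens 2: 1/d_i2 = 1/f₂ − 1/d_o2 = 1/(18.0) − 1/(-6.060) = 0.2206, so d_i2 = 4.53 cm.
The final image is real, 4.53 cm to the right of lens 2 (overall magnification ≈ -0.20).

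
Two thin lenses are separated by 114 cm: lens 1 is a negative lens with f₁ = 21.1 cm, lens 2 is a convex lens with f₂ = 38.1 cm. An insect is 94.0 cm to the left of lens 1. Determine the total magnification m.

f₁ = −21.1 cm (diverging).
Lens 1: 1/d_i1 = 1/(-21.1) − 1/(94.0) = -0.05803, so d_i1 = -17.23 cm; m₁ = −d_i1/d_o1 = +0.1833.
d_o2 = 114 − (-17.23) = 131.2 cm.
Lens 2: 1/d_i2 = 1/(38.1) − 1/(131.2) = 0.01862, so d_i2 = 53.69 cm; m₂ = −d_i2/d_o2 = -0.4092.
m = m₁·m₂ = (+0.1833)(-0.4092) = -0.0750.

m = -0.0750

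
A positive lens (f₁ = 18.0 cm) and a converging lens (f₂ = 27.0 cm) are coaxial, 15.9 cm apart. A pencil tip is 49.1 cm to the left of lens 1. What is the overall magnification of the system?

m = -0.395

Lens 1: 1/d_i1 = 1/(18.0) − 1/(49.1) = 0.03519, so d_i1 = 28.42 cm; m₁ = −d_i1/d_o1 = -0.5788.
d_o2 = 15.9 − (28.42) = -12.52 cm (virtual object).
Lens 2: 1/d_i2 = 1/(27.0) − 1/(-12.52) = 0.1169, so d_i2 = 8.554 cm; m₂ = −d_i2/d_o2 = +0.6832.
m = m₁·m₂ = (-0.5788)(+0.6832) = -0.395.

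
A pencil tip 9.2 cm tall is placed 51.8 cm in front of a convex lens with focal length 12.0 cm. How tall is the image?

1/d_i = 1/f − 1/d_o = 1/(12.00) − 1/(51.8) = 0.06403, so d_i = 15.62 cm.
m = −d_i/d_o = -0.3015.
|h_i| = |m|·h_o = 0.3015 × 9.2 = 2.77 cm. The image is real, inverted and reduced, on the far side of the lens.

2.77 cm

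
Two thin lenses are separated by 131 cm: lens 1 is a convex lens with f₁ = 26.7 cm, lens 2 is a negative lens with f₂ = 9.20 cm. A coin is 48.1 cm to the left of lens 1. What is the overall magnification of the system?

m = -0.143

Lens 1: 1/d_i1 = 1/(26.7) − 1/(48.1) = 0.01666, so d_i1 = 60.01 cm; m₁ = −d_i1/d_o1 = -1.248.
d_o2 = 131 − (60.01) = 70.99 cm.
f₂ = −9.20 cm (diverging).
Lens 2: 1/d_i2 = 1/(-9.20) − 1/(70.99) = -0.1228, so d_i2 = -8.145 cm; m₂ = −d_i2/d_o2 = +0.1147.
m = m₁·m₂ = (-1.248)(+0.1147) = -0.143.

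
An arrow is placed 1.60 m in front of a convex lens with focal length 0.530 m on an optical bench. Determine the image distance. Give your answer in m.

Lens equation: 1/s_i = 1/f − 1/s_o = 1/(0.5300) − 1/(1.60) = 1.887 − 0.6250 = 1.262, so s_i = 0.793 m.
The image is real, inverted and reduced, on the far side of the lens.

0.793 m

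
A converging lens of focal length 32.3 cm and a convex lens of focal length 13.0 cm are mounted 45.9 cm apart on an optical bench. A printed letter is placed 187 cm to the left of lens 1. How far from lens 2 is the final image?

14.5 cm

Lens 1: 1/d_i1 = 1/f₁ − 1/d_o1 = 1/(32.3) − 1/(187) = 0.02561, so d_i1 = 39.04 cm.
The intermediate image is 39.04 cm to the right of lens 1, which is 45.9 − (39.04) = 6.860 cm to the left of lens 2, so d_o2 = +6.860 cm.
Lens 2: 1/d_i2 = 1/f₂ − 1/d_o2 = 1/(13.0) − 1/(6.860) = -0.06885, so d_i2 = -14.5 cm.
The final image is virtual, 14.5 cm to the left of lens 2 (overall magnification ≈ -0.44).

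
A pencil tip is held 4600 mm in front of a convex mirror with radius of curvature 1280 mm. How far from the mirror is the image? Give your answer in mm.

f = R/2 = 1280/2 = 640.0 mm; for a convex mirror, f = -640.0 mm.
Mirror equation: 1/q = 1/f − 1/p = 1/(-640.0) − 1/(4600) = -0.001563 − 0.0002174 = -0.001780, so q = -562 mm.
The image is virtual, upright and reduced, behind the mirror.

562 mm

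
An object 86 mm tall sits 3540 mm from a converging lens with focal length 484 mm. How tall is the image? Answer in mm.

1/d_i = 1/f − 1/d_o = 1/(484.0) − 1/(3540) = 0.001784, so d_i = 560.7 mm.
m = −d_i/d_o = -0.1584.
|h_i| = |m|·h_o = 0.1584 × 86 = 13.6 mm. The image is real, inverted and reduced, on the far side of the lens.

13.6 mm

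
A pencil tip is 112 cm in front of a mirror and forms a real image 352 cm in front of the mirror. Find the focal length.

f = 85.0 cm (concave)

Real image ⇒ d_i = +352 cm.
1/f = 1/d_o + 1/d_i = 1/(112) + 1/(352) = 0.01177, so f = 85.0 cm.
Since f is positive, the mirror is concave.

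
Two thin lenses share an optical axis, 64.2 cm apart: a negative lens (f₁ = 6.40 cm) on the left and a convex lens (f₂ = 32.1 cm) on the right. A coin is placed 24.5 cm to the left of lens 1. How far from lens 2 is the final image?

Lens 1 is diverging, so f₁ = −6.40 cm.
Lens 1: 1/d_i1 = 1/f₁ − 1/d_o1 = 1/(-6.40) − 1/(24.5) = -0.1971, so d_i1 = -5.074 cm.
The intermediate image is 5.074 cm to the left of lens 1 (virtual), which is 64.2 − (-5.074) = 69.27 cm to the left of lens 2, so d_o2 = +69.27 cm.
Lens 2: 1/d_i2 = 1/f₂ − 1/d_o2 = 1/(32.1) − 1/(69.27) = 0.01672, so d_i2 = 59.8 cm.
The final image is real, 59.8 cm to the right of lens 2 (overall magnification ≈ -0.18).

59.8 cm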